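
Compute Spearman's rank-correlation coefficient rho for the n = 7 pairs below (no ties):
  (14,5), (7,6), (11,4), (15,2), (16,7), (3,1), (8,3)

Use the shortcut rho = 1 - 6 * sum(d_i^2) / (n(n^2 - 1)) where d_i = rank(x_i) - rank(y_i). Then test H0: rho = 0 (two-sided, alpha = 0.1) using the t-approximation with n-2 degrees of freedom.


Step 1: Rank x and y separately (midranks; no ties here).
rank(x): 14->5, 7->2, 11->4, 15->6, 16->7, 3->1, 8->3
rank(y): 5->5, 6->6, 4->4, 2->2, 7->7, 1->1, 3->3
Step 2: d_i = R_x(i) - R_y(i); compute d_i^2.
  (5-5)^2=0, (2-6)^2=16, (4-4)^2=0, (6-2)^2=16, (7-7)^2=0, (1-1)^2=0, (3-3)^2=0
sum(d^2) = 32.
Step 3: rho = 1 - 6*32 / (7*(7^2 - 1)) = 1 - 192/336 = 0.428571.
Step 4: Under H0, t = rho * sqrt((n-2)/(1-rho^2)) = 1.0607 ~ t(5).
Step 5: Two-sided p-value from the t-distribution with 5 df = 0.337368.
Step 6: alpha = 0.1. fail to reject H0.

rho = 0.4286, p = 0.337368, fail to reject H0 at alpha = 0.1.


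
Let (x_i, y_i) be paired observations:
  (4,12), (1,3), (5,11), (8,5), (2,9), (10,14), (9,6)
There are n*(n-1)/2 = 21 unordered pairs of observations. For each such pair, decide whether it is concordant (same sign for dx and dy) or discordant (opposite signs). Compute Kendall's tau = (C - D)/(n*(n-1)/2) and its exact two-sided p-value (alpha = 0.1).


Step 1: Enumerate the 21 unordered pairs (i,j) with i<j and classify each by sign(x_j-x_i) * sign(y_j-y_i).
  (1,2):dx=-3,dy=-9->C; (1,3):dx=+1,dy=-1->D; (1,4):dx=+4,dy=-7->D; (1,5):dx=-2,dy=-3->C
  (1,6):dx=+6,dy=+2->C; (1,7):dx=+5,dy=-6->D; (2,3):dx=+4,dy=+8->C; (2,4):dx=+7,dy=+2->C
  (2,5):dx=+1,dy=+6->C; (2,6):dx=+9,dy=+11->C; (2,7):dx=+8,dy=+3->C; (3,4):dx=+3,dy=-6->D
  (3,5):dx=-3,dy=-2->C; (3,6):dx=+5,dy=+3->C; (3,7):dx=+4,dy=-5->D; (4,5):dx=-6,dy=+4->D
  (4,6):dx=+2,dy=+9->C; (4,7):dx=+1,dy=+1->C; (5,6):dx=+8,dy=+5->C; (5,7):dx=+7,dy=-3->D
  (6,7):dx=-1,dy=-8->C
Step 2: C = 14, D = 7, total pairs = 21.
Step 3: tau = (C - D)/(n(n-1)/2) = (14 - 7)/21 = 0.333333.
Step 4: Exact two-sided p-value (enumerate n! = 5040 permutations of y under H0): p = 0.381349.
Step 5: alpha = 0.1. fail to reject H0.

tau_b = 0.3333 (C=14, D=7), p = 0.381349, fail to reject H0.


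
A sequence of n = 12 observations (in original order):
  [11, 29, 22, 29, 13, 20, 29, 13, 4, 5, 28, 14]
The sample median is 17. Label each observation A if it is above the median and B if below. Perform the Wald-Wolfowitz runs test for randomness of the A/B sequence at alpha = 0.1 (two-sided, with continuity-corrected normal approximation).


Step 1: Compute median = 17; label A = above, B = below.
Labels in order: BAAABAABBBAB  (n_A = 6, n_B = 6)
Step 2: Count runs R = 7.
Step 3: Under H0 (random ordering), E[R] = 2*n_A*n_B/(n_A+n_B) + 1 = 2*6*6/12 + 1 = 7.0000.
        Var[R] = 2*n_A*n_B*(2*n_A*n_B - n_A - n_B) / ((n_A+n_B)^2 * (n_A+n_B-1)) = 4320/1584 = 2.7273.
        SD[R] = 1.6514.
Step 4: R = E[R], so z = 0 with no continuity correction.
Step 5: Two-sided p-value via normal approximation = 2*(1 - Phi(|z|)) = 1.000000.
Step 6: alpha = 0.1. fail to reject H0.

R = 7, z = 0.0000, p = 1.000000, fail to reject H0.


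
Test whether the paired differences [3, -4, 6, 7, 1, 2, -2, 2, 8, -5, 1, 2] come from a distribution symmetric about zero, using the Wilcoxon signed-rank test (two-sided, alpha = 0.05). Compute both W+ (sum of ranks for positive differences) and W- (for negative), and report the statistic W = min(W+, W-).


Step 1: Drop any zero differences (none here) and take |d_i|.
|d| = [3, 4, 6, 7, 1, 2, 2, 2, 8, 5, 1, 2]
Step 2: Midrank |d_i| (ties get averaged ranks).
ranks: |3|->7, |4|->8, |6|->10, |7|->11, |1|->1.5, |2|->4.5, |2|->4.5, |2|->4.5, |8|->12, |5|->9, |1|->1.5, |2|->4.5
Step 3: Attach original signs; sum ranks with positive sign and with negative sign.
W+ = 7 + 10 + 11 + 1.5 + 4.5 + 4.5 + 12 + 1.5 + 4.5 = 56.5
W- = 8 + 4.5 + 9 = 21.5
(Check: W+ + W- = 78 should equal n(n+1)/2 = 78.)
Step 4: Test statistic W = min(W+, W-) = 21.5.
Step 5: Ties in |d|, so use the tie-corrected normal approximation.
        E[W] = n(n+1)/4 = 12*13/4 = 39.
        Tie groups: |d|=1 (t=2), |d|=2 (t=4); sum(t^3 - t) = 66.
        Var[W] = n(n+1)(2n+1)/24 - sum(t^3-t)/48 = 3900/24 - 66/48 = 161.125.
        z = (W - E[W]) / sqrt(Var[W]) = (21.5 - 39) / 12.6935 = -1.3787.
        Two-sided p = 2*Phi(z) = 0.168000.
Step 6: alpha = 0.05. fail to reject H0.

W+ = 56.5, W- = 21.5, W = min = 21.5, p = 0.168000, fail to reject H0.


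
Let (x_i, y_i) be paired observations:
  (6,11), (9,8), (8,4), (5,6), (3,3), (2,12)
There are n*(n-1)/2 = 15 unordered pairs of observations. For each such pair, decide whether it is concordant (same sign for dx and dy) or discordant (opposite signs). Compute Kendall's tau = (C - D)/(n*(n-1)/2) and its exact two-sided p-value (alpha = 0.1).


Step 1: Enumerate the 15 unordered pairs (i,j) with i<j and classify each by sign(x_j-x_i) * sign(y_j-y_i).
  (1,2):dx=+3,dy=-3->D; (1,3):dx=+2,dy=-7->D; (1,4):dx=-1,dy=-5->C; (1,5):dx=-3,dy=-8->C
  (1,6):dx=-4,dy=+1->D; (2,3):dx=-1,dy=-4->C; (2,4):dx=-4,dy=-2->C; (2,5):dx=-6,dy=-5->C
  (2,6):dx=-7,dy=+4->D; (3,4):dx=-3,dy=+2->D; (3,5):dx=-5,dy=-1->C; (3,6):dx=-6,dy=+8->D
  (4,5):dx=-2,dy=-3->C; (4,6):dx=-3,dy=+6->D; (5,6):dx=-1,dy=+9->D
Step 2: C = 7, D = 8, total pairs = 15.
Step 3: tau = (C - D)/(n(n-1)/2) = (7 - 8)/15 = -0.066667.
Step 4: Exact two-sided p-value (enumerate n! = 720 permutations of y under H0): p = 1.000000.
Step 5: alpha = 0.1. fail to reject H0.

tau_b = -0.0667 (C=7, D=8), p = 1.000000, fail to reject H0.


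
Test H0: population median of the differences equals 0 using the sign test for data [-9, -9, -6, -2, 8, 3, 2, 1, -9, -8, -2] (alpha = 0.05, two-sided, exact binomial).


Step 1: Discard zero differences. Original n = 11; n_eff = number of nonzero differences = 11.
Nonzero differences (with sign): -9, -9, -6, -2, +8, +3, +2, +1, -9, -8, -2
Step 2: Count signs: positive = 4, negative = 7.
Step 3: Under H0: P(positive) = 0.5, so the number of positives S ~ Bin(11, 0.5).
Step 4: Two-sided exact p-value = sum of Bin(11,0.5) probabilities at or below the observed probability = 0.548828.
Step 5: alpha = 0.05. fail to reject H0.

n_eff = 11, pos = 4, neg = 7, p = 0.548828, fail to reject H0.


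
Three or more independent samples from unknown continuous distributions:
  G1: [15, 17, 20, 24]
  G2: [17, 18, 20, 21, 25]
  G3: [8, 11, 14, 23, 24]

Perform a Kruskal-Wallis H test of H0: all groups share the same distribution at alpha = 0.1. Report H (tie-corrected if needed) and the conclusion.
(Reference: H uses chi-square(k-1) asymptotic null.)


Step 1: Combine all N = 14 observations and assign midranks.
sorted (value, group, rank): (8,G3,1), (11,G3,2), (14,G3,3), (15,G1,4), (17,G1,5.5), (17,G2,5.5), (18,G2,7), (20,G1,8.5), (20,G2,8.5), (21,G2,10), (23,G3,11), (24,G1,12.5), (24,G3,12.5), (25,G2,14)
Step 2: Sum ranks within each group.
R_1 = 30.5 (n_1 = 4)
R_2 = 45 (n_2 = 5)
R_3 = 29.5 (n_3 = 5)
Step 3: H = 12/(N(N+1)) * sum(R_i^2/n_i) - 3(N+1)
     = 12/(14*15) * (30.5^2/4 + 45^2/5 + 29.5^2/5) - 3*15
     = 0.057143 * 811.612 - 45
     = 1.377857.
Step 4: Ties present; correction factor C = 1 - 18/(14^3 - 14) = 0.993407. Corrected H = 1.377857 / 0.993407 = 1.387002.
Step 5: Under H0, H ~ chi^2(2); p-value = 0.499823.
Step 6: alpha = 0.1. fail to reject H0.

H = 1.3870, df = 2, p = 0.499823, fail to reject H0.


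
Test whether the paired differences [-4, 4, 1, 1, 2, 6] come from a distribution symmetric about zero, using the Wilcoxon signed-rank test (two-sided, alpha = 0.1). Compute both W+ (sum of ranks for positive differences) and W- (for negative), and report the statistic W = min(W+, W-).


Step 1: Drop any zero differences (none here) and take |d_i|.
|d| = [4, 4, 1, 1, 2, 6]
Step 2: Midrank |d_i| (ties get averaged ranks).
ranks: |4|->4.5, |4|->4.5, |1|->1.5, |1|->1.5, |2|->3, |6|->6
Step 3: Attach original signs; sum ranks with positive sign and with negative sign.
W+ = 4.5 + 1.5 + 1.5 + 3 + 6 = 16.5
W- = 4.5 = 4.5
(Check: W+ + W- = 21 should equal n(n+1)/2 = 21.)
Step 4: Test statistic W = min(W+, W-) = 4.5.
Step 5: Ties in |d|, so use the tie-corrected normal approximation.
        E[W] = n(n+1)/4 = 6*7/4 = 10.5.
        Tie groups: |d|=1 (t=2), |d|=4 (t=2); sum(t^3 - t) = 12.
        Var[W] = n(n+1)(2n+1)/24 - sum(t^3-t)/48 = 546/24 - 12/48 = 22.5.
        z = (W - E[W]) / sqrt(Var[W]) = (4.5 - 10.5) / 4.7434 = -1.2649.
        Two-sided p = 2*Phi(z) = 0.205903.
Step 6: alpha = 0.1. fail to reject H0.

W+ = 16.5, W- = 4.5, W = min = 4.5, p = 0.205903, fail to reject H0.


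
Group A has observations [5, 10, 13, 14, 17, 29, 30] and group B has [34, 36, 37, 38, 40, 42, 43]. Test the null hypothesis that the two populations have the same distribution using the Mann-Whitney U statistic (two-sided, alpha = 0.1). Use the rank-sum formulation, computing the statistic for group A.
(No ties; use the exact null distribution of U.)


Step 1: Combine and sort all 14 observations; assign midranks.
sorted (value, group): (5,X), (10,X), (13,X), (14,X), (17,X), (29,X), (30,X), (34,Y), (36,Y), (37,Y), (38,Y), (40,Y), (42,Y), (43,Y)
ranks: 5->1, 10->2, 13->3, 14->4, 17->5, 29->6, 30->7, 34->8, 36->9, 37->10, 38->11, 40->12, 42->13, 43->14
Step 2: Rank sum for X: R1 = 1 + 2 + 3 + 4 + 5 + 6 + 7 = 28.
Step 3: U_X = R1 - n1(n1+1)/2 = 28 - 7*8/2 = 28 - 28 = 0.
       U_Y = n1*n2 - U_X = 49 - 0 = 49.
Step 4: No ties, so the exact null distribution of U (based on enumerating the C(14,7) = 3432 equally likely rank assignments) gives the two-sided p-value.
Step 5: p-value = 0.000583; compare to alpha = 0.1. reject H0.

U_X = 0, p = 0.000583, reject H0 at alpha = 0.1.


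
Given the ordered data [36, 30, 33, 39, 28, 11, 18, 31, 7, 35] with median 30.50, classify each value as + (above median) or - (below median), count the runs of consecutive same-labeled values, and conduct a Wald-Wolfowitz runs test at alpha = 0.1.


Step 1: Compute median = 30.50; label A = above, B = below.
Labels in order: ABAABBBABA  (n_A = 5, n_B = 5)
Step 2: Count runs R = 7.
Step 3: Under H0 (random ordering), E[R] = 2*n_A*n_B/(n_A+n_B) + 1 = 2*5*5/10 + 1 = 6.0000.
        Var[R] = 2*n_A*n_B*(2*n_A*n_B - n_A - n_B) / ((n_A+n_B)^2 * (n_A+n_B-1)) = 2000/900 = 2.2222.
        SD[R] = 1.4907.
Step 4: Continuity-corrected z = (R - 0.5 - E[R]) / SD[R] = (7 - 0.5 - 6.0000) / 1.4907 = 0.3354.
Step 5: Two-sided p-value via normal approximation = 2*(1 - Phi(|z|)) = 0.737316.
Step 6: alpha = 0.1. fail to reject H0.

R = 7, z = 0.3354, p = 0.737316, fail to reject H0.


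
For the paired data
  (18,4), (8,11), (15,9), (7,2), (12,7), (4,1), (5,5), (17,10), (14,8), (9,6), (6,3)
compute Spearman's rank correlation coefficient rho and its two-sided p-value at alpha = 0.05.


Step 1: Rank x and y separately (midranks; no ties here).
rank(x): 18->11, 8->5, 15->9, 7->4, 12->7, 4->1, 5->2, 17->10, 14->8, 9->6, 6->3
rank(y): 4->4, 11->11, 9->9, 2->2, 7->7, 1->1, 5->5, 10->10, 8->8, 6->6, 3->3
Step 2: d_i = R_x(i) - R_y(i); compute d_i^2.
  (11-4)^2=49, (5-11)^2=36, (9-9)^2=0, (4-2)^2=4, (7-7)^2=0, (1-1)^2=0, (2-5)^2=9, (10-10)^2=0, (8-8)^2=0, (6-6)^2=0, (3-3)^2=0
sum(d^2) = 98.
Step 3: rho = 1 - 6*98 / (11*(11^2 - 1)) = 1 - 588/1320 = 0.554545.
Step 4: Under H0, t = rho * sqrt((n-2)/(1-rho^2)) = 1.9992 ~ t(9).
Step 5: Two-sided p-value from the t-distribution with 9 df = 0.076652.
Step 6: alpha = 0.05. fail to reject H0.

rho = 0.5545, p = 0.076652, fail to reject H0 at alpha = 0.05.


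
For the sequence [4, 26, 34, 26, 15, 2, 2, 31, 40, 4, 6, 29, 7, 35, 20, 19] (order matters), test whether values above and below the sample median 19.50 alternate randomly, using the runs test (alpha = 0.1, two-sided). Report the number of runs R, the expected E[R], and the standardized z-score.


Step 1: Compute median = 19.50; label A = above, B = below.
Labels in order: BAAABBBAABBABAAB  (n_A = 8, n_B = 8)
Step 2: Count runs R = 9.
Step 3: Under H0 (random ordering), E[R] = 2*n_A*n_B/(n_A+n_B) + 1 = 2*8*8/16 + 1 = 9.0000.
        Var[R] = 2*n_A*n_B*(2*n_A*n_B - n_A - n_B) / ((n_A+n_B)^2 * (n_A+n_B-1)) = 14336/3840 = 3.7333.
        SD[R] = 1.9322.
Step 4: R = E[R], so z = 0 with no continuity correction.
Step 5: Two-sided p-value via normal approximation = 2*(1 - Phi(|z|)) = 1.000000.
Step 6: alpha = 0.1. fail to reject H0.

R = 9, z = 0.0000, p = 1.000000, fail to reject H0.


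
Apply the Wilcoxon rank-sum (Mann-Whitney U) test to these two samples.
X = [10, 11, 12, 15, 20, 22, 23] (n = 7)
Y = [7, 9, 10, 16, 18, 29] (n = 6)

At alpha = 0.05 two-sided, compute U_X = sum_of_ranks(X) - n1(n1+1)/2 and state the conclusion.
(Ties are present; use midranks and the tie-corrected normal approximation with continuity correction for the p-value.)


Step 1: Combine and sort all 13 observations; assign midranks.
sorted (value, group): (7,Y), (9,Y), (10,X), (10,Y), (11,X), (12,X), (15,X), (16,Y), (18,Y), (20,X), (22,X), (23,X), (29,Y)
ranks: 7->1, 9->2, 10->3.5, 10->3.5, 11->5, 12->6, 15->7, 16->8, 18->9, 20->10, 22->11, 23->12, 29->13
Step 2: Rank sum for X: R1 = 3.5 + 5 + 6 + 7 + 10 + 11 + 12 = 54.5.
Step 3: U_X = R1 - n1(n1+1)/2 = 54.5 - 7*8/2 = 54.5 - 28 = 26.5.
       U_Y = n1*n2 - U_X = 42 - 26.5 = 15.5.
Step 4: Ties are present, so use the tie-corrected normal approximation (with continuity correction) for the p-value.
Step 5: p-value = 0.474443; compare to alpha = 0.05. fail to reject H0.

U_X = 26.5, p = 0.474443, fail to reject H0 at alpha = 0.05.


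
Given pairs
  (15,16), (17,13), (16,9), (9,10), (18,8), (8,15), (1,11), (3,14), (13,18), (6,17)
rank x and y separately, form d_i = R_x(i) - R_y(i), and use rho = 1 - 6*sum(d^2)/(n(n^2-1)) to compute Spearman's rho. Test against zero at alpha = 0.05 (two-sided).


Step 1: Rank x and y separately (midranks; no ties here).
rank(x): 15->7, 17->9, 16->8, 9->5, 18->10, 8->4, 1->1, 3->2, 13->6, 6->3
rank(y): 16->8, 13->5, 9->2, 10->3, 8->1, 15->7, 11->4, 14->6, 18->10, 17->9
Step 2: d_i = R_x(i) - R_y(i); compute d_i^2.
  (7-8)^2=1, (9-5)^2=16, (8-2)^2=36, (5-3)^2=4, (10-1)^2=81, (4-7)^2=9, (1-4)^2=9, (2-6)^2=16, (6-10)^2=16, (3-9)^2=36
sum(d^2) = 224.
Step 3: rho = 1 - 6*224 / (10*(10^2 - 1)) = 1 - 1344/990 = -0.357576.
Step 4: Under H0, t = rho * sqrt((n-2)/(1-rho^2)) = -1.0830 ~ t(8).
Step 5: Two-sided p-value from the t-distribution with 8 df = 0.310376.
Step 6: alpha = 0.05. fail to reject H0.

rho = -0.3576, p = 0.310376, fail to reject H0 at alpha = 0.05.


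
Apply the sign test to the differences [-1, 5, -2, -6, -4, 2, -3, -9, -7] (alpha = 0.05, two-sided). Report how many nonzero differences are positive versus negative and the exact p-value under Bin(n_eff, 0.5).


Step 1: Discard zero differences. Original n = 9; n_eff = number of nonzero differences = 9.
Nonzero differences (with sign): -1, +5, -2, -6, -4, +2, -3, -9, -7
Step 2: Count signs: positive = 2, negative = 7.
Step 3: Under H0: P(positive) = 0.5, so the number of positives S ~ Bin(9, 0.5).
Step 4: Two-sided exact p-value = sum of Bin(9,0.5) probabilities at or below the observed probability = 0.179688.
Step 5: alpha = 0.05. fail to reject H0.

n_eff = 9, pos = 2, neg = 7, p = 0.179688, fail to reject H0.


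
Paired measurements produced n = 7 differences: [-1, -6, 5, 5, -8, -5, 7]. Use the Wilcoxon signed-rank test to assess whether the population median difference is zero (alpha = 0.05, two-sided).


Step 1: Drop any zero differences (none here) and take |d_i|.
|d| = [1, 6, 5, 5, 8, 5, 7]
Step 2: Midrank |d_i| (ties get averaged ranks).
ranks: |1|->1, |6|->5, |5|->3, |5|->3, |8|->7, |5|->3, |7|->6
Step 3: Attach original signs; sum ranks with positive sign and with negative sign.
W+ = 3 + 3 + 6 = 12
W- = 1 + 5 + 7 + 3 = 16
(Check: W+ + W- = 28 should equal n(n+1)/2 = 28.)
Step 4: Test statistic W = min(W+, W-) = 12.
Step 5: Ties in |d|, so use the tie-corrected normal approximation.
        E[W] = n(n+1)/4 = 7*8/4 = 14.
        Tie groups: |d|=5 (t=3); sum(t^3 - t) = 24.
        Var[W] = n(n+1)(2n+1)/24 - sum(t^3-t)/48 = 840/24 - 24/48 = 34.5.
        z = (W - E[W]) / sqrt(Var[W]) = (12 - 14) / 5.8737 = -0.3405.
        Two-sided p = 2*Phi(z) = 0.733478.
Step 6: alpha = 0.05. fail to reject H0.

W+ = 12, W- = 16, W = min = 12, p = 0.733478, fail to reject H0.


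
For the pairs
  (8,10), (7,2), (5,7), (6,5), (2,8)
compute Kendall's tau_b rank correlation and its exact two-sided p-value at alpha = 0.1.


Step 1: Enumerate the 10 unordered pairs (i,j) with i<j and classify each by sign(x_j-x_i) * sign(y_j-y_i).
  (1,2):dx=-1,dy=-8->C; (1,3):dx=-3,dy=-3->C; (1,4):dx=-2,dy=-5->C; (1,5):dx=-6,dy=-2->C
  (2,3):dx=-2,dy=+5->D; (2,4):dx=-1,dy=+3->D; (2,5):dx=-5,dy=+6->D; (3,4):dx=+1,dy=-2->D
  (3,5):dx=-3,dy=+1->D; (4,5):dx=-4,dy=+3->D
Step 2: C = 4, D = 6, total pairs = 10.
Step 3: tau = (C - D)/(n(n-1)/2) = (4 - 6)/10 = -0.200000.
Step 4: Exact two-sided p-value (enumerate n! = 120 permutations of y under H0): p = 0.816667.
Step 5: alpha = 0.1. fail to reject H0.

tau_b = -0.2000 (C=4, D=6), p = 0.816667, fail to reject H0.


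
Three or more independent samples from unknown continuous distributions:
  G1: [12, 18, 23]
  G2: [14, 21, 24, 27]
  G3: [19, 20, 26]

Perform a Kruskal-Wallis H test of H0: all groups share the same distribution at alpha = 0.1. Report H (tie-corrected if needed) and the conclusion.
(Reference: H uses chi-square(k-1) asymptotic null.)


Step 1: Combine all N = 10 observations and assign midranks.
sorted (value, group, rank): (12,G1,1), (14,G2,2), (18,G1,3), (19,G3,4), (20,G3,5), (21,G2,6), (23,G1,7), (24,G2,8), (26,G3,9), (27,G2,10)
Step 2: Sum ranks within each group.
R_1 = 11 (n_1 = 3)
R_2 = 26 (n_2 = 4)
R_3 = 18 (n_3 = 3)
Step 3: H = 12/(N(N+1)) * sum(R_i^2/n_i) - 3(N+1)
     = 12/(10*11) * (11^2/3 + 26^2/4 + 18^2/3) - 3*11
     = 0.109091 * 317.333 - 33
     = 1.618182.
Step 4: No ties, so H is used without correction.
Step 5: Under H0, H ~ chi^2(2); p-value = 0.445263.
Step 6: alpha = 0.1. fail to reject H0.

H = 1.6182, df = 2, p = 0.445263, fail to reject H0.


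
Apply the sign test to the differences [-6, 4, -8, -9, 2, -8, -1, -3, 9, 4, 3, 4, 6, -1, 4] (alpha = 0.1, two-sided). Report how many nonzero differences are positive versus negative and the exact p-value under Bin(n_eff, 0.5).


Step 1: Discard zero differences. Original n = 15; n_eff = number of nonzero differences = 15.
Nonzero differences (with sign): -6, +4, -8, -9, +2, -8, -1, -3, +9, +4, +3, +4, +6, -1, +4
Step 2: Count signs: positive = 8, negative = 7.
Step 3: Under H0: P(positive) = 0.5, so the number of positives S ~ Bin(15, 0.5).
Step 4: Two-sided exact p-value = sum of Bin(15,0.5) probabilities at or below the observed probability = 1.000000.
Step 5: alpha = 0.1. fail to reject H0.

n_eff = 15, pos = 8, neg = 7, p = 1.000000, fail to reject H0.


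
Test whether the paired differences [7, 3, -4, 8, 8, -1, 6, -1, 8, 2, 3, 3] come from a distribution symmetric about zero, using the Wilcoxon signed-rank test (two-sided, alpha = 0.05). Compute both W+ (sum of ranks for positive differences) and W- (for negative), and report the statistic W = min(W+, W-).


Step 1: Drop any zero differences (none here) and take |d_i|.
|d| = [7, 3, 4, 8, 8, 1, 6, 1, 8, 2, 3, 3]
Step 2: Midrank |d_i| (ties get averaged ranks).
ranks: |7|->9, |3|->5, |4|->7, |8|->11, |8|->11, |1|->1.5, |6|->8, |1|->1.5, |8|->11, |2|->3, |3|->5, |3|->5
Step 3: Attach original signs; sum ranks with positive sign and with negative sign.
W+ = 9 + 5 + 11 + 11 + 8 + 11 + 3 + 5 + 5 = 68
W- = 7 + 1.5 + 1.5 = 10
(Check: W+ + W- = 78 should equal n(n+1)/2 = 78.)
Step 4: Test statistic W = min(W+, W-) = 10.
Step 5: Ties in |d|, so use the tie-corrected normal approximation.
        E[W] = n(n+1)/4 = 12*13/4 = 39.
        Tie groups: |d|=1 (t=2), |d|=3 (t=3), |d|=8 (t=3); sum(t^3 - t) = 54.
        Var[W] = n(n+1)(2n+1)/24 - sum(t^3-t)/48 = 3900/24 - 54/48 = 161.375.
        z = (W - E[W]) / sqrt(Var[W]) = (10 - 39) / 12.7033 = -2.2829.
        Two-sided p = 2*Phi(z) = 0.022438.
Step 6: alpha = 0.05. reject H0.

W+ = 68, W- = 10, W = min = 10, p = 0.022438, reject H0.


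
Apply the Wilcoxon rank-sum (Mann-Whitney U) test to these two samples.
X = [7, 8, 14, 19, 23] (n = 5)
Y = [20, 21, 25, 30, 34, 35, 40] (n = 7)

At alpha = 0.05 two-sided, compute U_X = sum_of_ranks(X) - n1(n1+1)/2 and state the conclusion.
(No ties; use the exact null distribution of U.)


Step 1: Combine and sort all 12 observations; assign midranks.
sorted (value, group): (7,X), (8,X), (14,X), (19,X), (20,Y), (21,Y), (23,X), (25,Y), (30,Y), (34,Y), (35,Y), (40,Y)
ranks: 7->1, 8->2, 14->3, 19->4, 20->5, 21->6, 23->7, 25->8, 30->9, 34->10, 35->11, 40->12
Step 2: Rank sum for X: R1 = 1 + 2 + 3 + 4 + 7 = 17.
Step 3: U_X = R1 - n1(n1+1)/2 = 17 - 5*6/2 = 17 - 15 = 2.
       U_Y = n1*n2 - U_X = 35 - 2 = 33.
Step 4: No ties, so the exact null distribution of U (based on enumerating the C(12,5) = 792 equally likely rank assignments) gives the two-sided p-value.
Step 5: p-value = 0.010101; compare to alpha = 0.05. reject H0.

U_X = 2, p = 0.010101, reject H0 at alpha = 0.05.


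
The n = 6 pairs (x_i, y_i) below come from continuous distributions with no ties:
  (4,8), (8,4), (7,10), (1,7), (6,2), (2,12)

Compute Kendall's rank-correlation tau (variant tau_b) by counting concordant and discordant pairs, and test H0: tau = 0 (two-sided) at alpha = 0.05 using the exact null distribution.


Step 1: Enumerate the 15 unordered pairs (i,j) with i<j and classify each by sign(x_j-x_i) * sign(y_j-y_i).
  (1,2):dx=+4,dy=-4->D; (1,3):dx=+3,dy=+2->C; (1,4):dx=-3,dy=-1->C; (1,5):dx=+2,dy=-6->D
  (1,6):dx=-2,dy=+4->D; (2,3):dx=-1,dy=+6->D; (2,4):dx=-7,dy=+3->D; (2,5):dx=-2,dy=-2->C
  (2,6):dx=-6,dy=+8->D; (3,4):dx=-6,dy=-3->C; (3,5):dx=-1,dy=-8->C; (3,6):dx=-5,dy=+2->D
  (4,5):dx=+5,dy=-5->D; (4,6):dx=+1,dy=+5->C; (5,6):dx=-4,dy=+10->D
Step 2: C = 6, D = 9, total pairs = 15.
Step 3: tau = (C - D)/(n(n-1)/2) = (6 - 9)/15 = -0.200000.
Step 4: Exact two-sided p-value (enumerate n! = 720 permutations of y under H0): p = 0.719444.
Step 5: alpha = 0.05. fail to reject H0.

tau_b = -0.2000 (C=6, D=9), p = 0.719444, fail to reject H0.


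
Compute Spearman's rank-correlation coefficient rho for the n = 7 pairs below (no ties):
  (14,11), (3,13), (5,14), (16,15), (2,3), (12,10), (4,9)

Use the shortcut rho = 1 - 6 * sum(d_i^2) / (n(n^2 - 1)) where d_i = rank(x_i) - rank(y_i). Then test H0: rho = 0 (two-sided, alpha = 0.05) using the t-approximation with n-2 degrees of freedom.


Step 1: Rank x and y separately (midranks; no ties here).
rank(x): 14->6, 3->2, 5->4, 16->7, 2->1, 12->5, 4->3
rank(y): 11->4, 13->5, 14->6, 15->7, 3->1, 10->3, 9->2
Step 2: d_i = R_x(i) - R_y(i); compute d_i^2.
  (6-4)^2=4, (2-5)^2=9, (4-6)^2=4, (7-7)^2=0, (1-1)^2=0, (5-3)^2=4, (3-2)^2=1
sum(d^2) = 22.
Step 3: rho = 1 - 6*22 / (7*(7^2 - 1)) = 1 - 132/336 = 0.607143.
Step 4: Under H0, t = rho * sqrt((n-2)/(1-rho^2)) = 1.7086 ~ t(5).
Step 5: Two-sided p-value from the t-distribution with 5 df = 0.148231.
Step 6: alpha = 0.05. fail to reject H0.

rho = 0.6071, p = 0.148231, fail to reject H0 at alpha = 0.05.


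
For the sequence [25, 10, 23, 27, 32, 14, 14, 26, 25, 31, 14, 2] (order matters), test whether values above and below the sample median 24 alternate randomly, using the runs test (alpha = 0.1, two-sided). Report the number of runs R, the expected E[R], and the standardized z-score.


Step 1: Compute median = 24; label A = above, B = below.
Labels in order: ABBAABBAAABB  (n_A = 6, n_B = 6)
Step 2: Count runs R = 6.
Step 3: Under H0 (random ordering), E[R] = 2*n_A*n_B/(n_A+n_B) + 1 = 2*6*6/12 + 1 = 7.0000.
        Var[R] = 2*n_A*n_B*(2*n_A*n_B - n_A - n_B) / ((n_A+n_B)^2 * (n_A+n_B-1)) = 4320/1584 = 2.7273.
        SD[R] = 1.6514.
Step 4: Continuity-corrected z = (R + 0.5 - E[R]) / SD[R] = (6 + 0.5 - 7.0000) / 1.6514 = -0.3028.
Step 5: Two-sided p-value via normal approximation = 2*(1 - Phi(|z|)) = 0.762069.
Step 6: alpha = 0.1. fail to reject H0.

R = 6, z = -0.3028, p = 0.762069, fail to reject H0.


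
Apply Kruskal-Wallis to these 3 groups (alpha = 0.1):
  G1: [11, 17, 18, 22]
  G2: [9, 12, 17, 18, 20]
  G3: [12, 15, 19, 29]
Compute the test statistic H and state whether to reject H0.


Step 1: Combine all N = 13 observations and assign midranks.
sorted (value, group, rank): (9,G2,1), (11,G1,2), (12,G2,3.5), (12,G3,3.5), (15,G3,5), (17,G1,6.5), (17,G2,6.5), (18,G1,8.5), (18,G2,8.5), (19,G3,10), (20,G2,11), (22,G1,12), (29,G3,13)
Step 2: Sum ranks within each group.
R_1 = 29 (n_1 = 4)
R_2 = 30.5 (n_2 = 5)
R_3 = 31.5 (n_3 = 4)
Step 3: H = 12/(N(N+1)) * sum(R_i^2/n_i) - 3(N+1)
     = 12/(13*14) * (29^2/4 + 30.5^2/5 + 31.5^2/4) - 3*14
     = 0.065934 * 644.362 - 42
     = 0.485440.
Step 4: Ties present; correction factor C = 1 - 18/(13^3 - 13) = 0.991758. Corrected H = 0.485440 / 0.991758 = 0.489474.
Step 5: Under H0, H ~ chi^2(2); p-value = 0.782911.
Step 6: alpha = 0.1. fail to reject H0.

H = 0.4895, df = 2, p = 0.782911, fail to reject H0.


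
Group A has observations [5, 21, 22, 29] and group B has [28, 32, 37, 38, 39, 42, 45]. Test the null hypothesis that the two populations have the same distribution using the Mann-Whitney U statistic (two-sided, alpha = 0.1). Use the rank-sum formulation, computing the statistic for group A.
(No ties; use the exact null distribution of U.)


Step 1: Combine and sort all 11 observations; assign midranks.
sorted (value, group): (5,X), (21,X), (22,X), (28,Y), (29,X), (32,Y), (37,Y), (38,Y), (39,Y), (42,Y), (45,Y)
ranks: 5->1, 21->2, 22->3, 28->4, 29->5, 32->6, 37->7, 38->8, 39->9, 42->10, 45->11
Step 2: Rank sum for X: R1 = 1 + 2 + 3 + 5 = 11.
Step 3: U_X = R1 - n1(n1+1)/2 = 11 - 4*5/2 = 11 - 10 = 1.
       U_Y = n1*n2 - U_X = 28 - 1 = 27.
Step 4: No ties, so the exact null distribution of U (based on enumerating the C(11,4) = 330 equally likely rank assignments) gives the two-sided p-value.
Step 5: p-value = 0.012121; compare to alpha = 0.1. reject H0.

U_X = 1, p = 0.012121, reject H0 at alpha = 0.1.


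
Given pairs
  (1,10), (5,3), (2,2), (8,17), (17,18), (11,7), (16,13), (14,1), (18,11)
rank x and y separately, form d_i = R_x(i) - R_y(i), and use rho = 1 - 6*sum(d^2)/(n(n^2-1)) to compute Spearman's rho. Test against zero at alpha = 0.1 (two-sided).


Step 1: Rank x and y separately (midranks; no ties here).
rank(x): 1->1, 5->3, 2->2, 8->4, 17->8, 11->5, 16->7, 14->6, 18->9
rank(y): 10->5, 3->3, 2->2, 17->8, 18->9, 7->4, 13->7, 1->1, 11->6
Step 2: d_i = R_x(i) - R_y(i); compute d_i^2.
  (1-5)^2=16, (3-3)^2=0, (2-2)^2=0, (4-8)^2=16, (8-9)^2=1, (5-4)^2=1, (7-7)^2=0, (6-1)^2=25, (9-6)^2=9
sum(d^2) = 68.
Step 3: rho = 1 - 6*68 / (9*(9^2 - 1)) = 1 - 408/720 = 0.433333.
Step 4: Under H0, t = rho * sqrt((n-2)/(1-rho^2)) = 1.2721 ~ t(7).
Step 5: Two-sided p-value from the t-distribution with 7 df = 0.243952.
Step 6: alpha = 0.1. fail to reject H0.

rho = 0.4333, p = 0.243952, fail to reject H0 at alpha = 0.1.


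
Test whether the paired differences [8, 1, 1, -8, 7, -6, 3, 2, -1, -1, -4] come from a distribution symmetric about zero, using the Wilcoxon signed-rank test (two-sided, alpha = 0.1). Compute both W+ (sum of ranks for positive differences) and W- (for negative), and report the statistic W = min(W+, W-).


Step 1: Drop any zero differences (none here) and take |d_i|.
|d| = [8, 1, 1, 8, 7, 6, 3, 2, 1, 1, 4]
Step 2: Midrank |d_i| (ties get averaged ranks).
ranks: |8|->10.5, |1|->2.5, |1|->2.5, |8|->10.5, |7|->9, |6|->8, |3|->6, |2|->5, |1|->2.5, |1|->2.5, |4|->7
Step 3: Attach original signs; sum ranks with positive sign and with negative sign.
W+ = 10.5 + 2.5 + 2.5 + 9 + 6 + 5 = 35.5
W- = 10.5 + 8 + 2.5 + 2.5 + 7 = 30.5
(Check: W+ + W- = 66 should equal n(n+1)/2 = 66.)
Step 4: Test statistic W = min(W+, W-) = 30.5.
Step 5: Ties in |d|, so use the tie-corrected normal approximation.
        E[W] = n(n+1)/4 = 11*12/4 = 33.
        Tie groups: |d|=1 (t=4), |d|=8 (t=2); sum(t^3 - t) = 66.
        Var[W] = n(n+1)(2n+1)/24 - sum(t^3-t)/48 = 3036/24 - 66/48 = 125.125.
        z = (W - E[W]) / sqrt(Var[W]) = (30.5 - 33) / 11.1859 = -0.2235.
        Two-sided p = 2*Phi(z) = 0.823150.
Step 6: alpha = 0.1. fail to reject H0.

W+ = 35.5, W- = 30.5, W = min = 30.5, p = 0.823150, fail to reject H0.


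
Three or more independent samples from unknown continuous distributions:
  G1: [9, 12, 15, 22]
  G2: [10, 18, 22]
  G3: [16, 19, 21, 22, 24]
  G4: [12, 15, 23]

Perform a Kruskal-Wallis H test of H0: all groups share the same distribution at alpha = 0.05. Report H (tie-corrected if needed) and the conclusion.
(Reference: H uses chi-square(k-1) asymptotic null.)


Step 1: Combine all N = 15 observations and assign midranks.
sorted (value, group, rank): (9,G1,1), (10,G2,2), (12,G1,3.5), (12,G4,3.5), (15,G1,5.5), (15,G4,5.5), (16,G3,7), (18,G2,8), (19,G3,9), (21,G3,10), (22,G1,12), (22,G2,12), (22,G3,12), (23,G4,14), (24,G3,15)
Step 2: Sum ranks within each group.
R_1 = 22 (n_1 = 4)
R_2 = 22 (n_2 = 3)
R_3 = 53 (n_3 = 5)
R_4 = 23 (n_4 = 3)
Step 3: H = 12/(N(N+1)) * sum(R_i^2/n_i) - 3(N+1)
     = 12/(15*16) * (22^2/4 + 22^2/3 + 53^2/5 + 23^2/3) - 3*16
     = 0.050000 * 1020.47 - 48
     = 3.023333.
Step 4: Ties present; correction factor C = 1 - 36/(15^3 - 15) = 0.989286. Corrected H = 3.023333 / 0.989286 = 3.056077.
Step 5: Under H0, H ~ chi^2(3); p-value = 0.383060.
Step 6: alpha = 0.05. fail to reject H0.

H = 3.0561, df = 3, p = 0.383060, fail to reject H0.


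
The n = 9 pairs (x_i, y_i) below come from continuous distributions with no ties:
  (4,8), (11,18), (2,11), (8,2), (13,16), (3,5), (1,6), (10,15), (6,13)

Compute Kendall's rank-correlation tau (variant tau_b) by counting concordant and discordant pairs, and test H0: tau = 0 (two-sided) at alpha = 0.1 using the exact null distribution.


Step 1: Enumerate the 36 unordered pairs (i,j) with i<j and classify each by sign(x_j-x_i) * sign(y_j-y_i).
  (1,2):dx=+7,dy=+10->C; (1,3):dx=-2,dy=+3->D; (1,4):dx=+4,dy=-6->D; (1,5):dx=+9,dy=+8->C
  (1,6):dx=-1,dy=-3->C; (1,7):dx=-3,dy=-2->C; (1,8):dx=+6,dy=+7->C; (1,9):dx=+2,dy=+5->C
  (2,3):dx=-9,dy=-7->C; (2,4):dx=-3,dy=-16->C; (2,5):dx=+2,dy=-2->D; (2,6):dx=-8,dy=-13->C
  (2,7):dx=-10,dy=-12->C; (2,8):dx=-1,dy=-3->C; (2,9):dx=-5,dy=-5->C; (3,4):dx=+6,dy=-9->D
  (3,5):dx=+11,dy=+5->C; (3,6):dx=+1,dy=-6->D; (3,7):dx=-1,dy=-5->C; (3,8):dx=+8,dy=+4->C
  (3,9):dx=+4,dy=+2->C; (4,5):dx=+5,dy=+14->C; (4,6):dx=-5,dy=+3->D; (4,7):dx=-7,dy=+4->D
  (4,8):dx=+2,dy=+13->C; (4,9):dx=-2,dy=+11->D; (5,6):dx=-10,dy=-11->C; (5,7):dx=-12,dy=-10->C
  (5,8):dx=-3,dy=-1->C; (5,9):dx=-7,dy=-3->C; (6,7):dx=-2,dy=+1->D; (6,8):dx=+7,dy=+10->C
  (6,9):dx=+3,dy=+8->C; (7,8):dx=+9,dy=+9->C; (7,9):dx=+5,dy=+7->C; (8,9):dx=-4,dy=-2->C
Step 2: C = 27, D = 9, total pairs = 36.
Step 3: tau = (C - D)/(n(n-1)/2) = (27 - 9)/36 = 0.500000.
Step 4: Exact two-sided p-value (enumerate n! = 362880 permutations of y under H0): p = 0.075176.
Step 5: alpha = 0.1. reject H0.

tau_b = 0.5000 (C=27, D=9), p = 0.075176, reject H0.


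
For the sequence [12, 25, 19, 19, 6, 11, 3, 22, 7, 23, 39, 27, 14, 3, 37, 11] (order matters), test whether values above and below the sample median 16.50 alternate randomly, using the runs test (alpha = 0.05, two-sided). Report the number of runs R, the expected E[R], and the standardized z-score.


Step 1: Compute median = 16.50; label A = above, B = below.
Labels in order: BAAABBBABAAABBAB  (n_A = 8, n_B = 8)
Step 2: Count runs R = 9.
Step 3: Under H0 (random ordering), E[R] = 2*n_A*n_B/(n_A+n_B) + 1 = 2*8*8/16 + 1 = 9.0000.
        Var[R] = 2*n_A*n_B*(2*n_A*n_B - n_A - n_B) / ((n_A+n_B)^2 * (n_A+n_B-1)) = 14336/3840 = 3.7333.
        SD[R] = 1.9322.
Step 4: R = E[R], so z = 0 with no continuity correction.
Step 5: Two-sided p-value via normal approximation = 2*(1 - Phi(|z|)) = 1.000000.
Step 6: alpha = 0.05. fail to reject H0.

R = 9, z = 0.0000, p = 1.000000, fail to reject H0.


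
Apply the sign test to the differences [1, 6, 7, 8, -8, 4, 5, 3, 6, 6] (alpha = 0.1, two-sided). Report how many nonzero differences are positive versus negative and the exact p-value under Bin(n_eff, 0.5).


Step 1: Discard zero differences. Original n = 10; n_eff = number of nonzero differences = 10.
Nonzero differences (with sign): +1, +6, +7, +8, -8, +4, +5, +3, +6, +6
Step 2: Count signs: positive = 9, negative = 1.
Step 3: Under H0: P(positive) = 0.5, so the number of positives S ~ Bin(10, 0.5).
Step 4: Two-sided exact p-value = sum of Bin(10,0.5) probabilities at or below the observed probability = 0.021484.
Step 5: alpha = 0.1. reject H0.

n_eff = 10, pos = 9, neg = 1, p = 0.021484, reject H0.


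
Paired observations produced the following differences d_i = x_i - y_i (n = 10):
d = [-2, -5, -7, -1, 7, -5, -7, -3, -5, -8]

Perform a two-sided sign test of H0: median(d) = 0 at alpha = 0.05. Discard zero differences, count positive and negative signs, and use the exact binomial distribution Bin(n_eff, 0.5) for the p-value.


Step 1: Discard zero differences. Original n = 10; n_eff = number of nonzero differences = 10.
Nonzero differences (with sign): -2, -5, -7, -1, +7, -5, -7, -3, -5, -8
Step 2: Count signs: positive = 1, negative = 9.
Step 3: Under H0: P(positive) = 0.5, so the number of positives S ~ Bin(10, 0.5).
Step 4: Two-sided exact p-value = sum of Bin(10,0.5) probabilities at or below the observed probability = 0.021484.
Step 5: alpha = 0.05. reject H0.

n_eff = 10, pos = 1, neg = 9, p = 0.021484, reject H0.


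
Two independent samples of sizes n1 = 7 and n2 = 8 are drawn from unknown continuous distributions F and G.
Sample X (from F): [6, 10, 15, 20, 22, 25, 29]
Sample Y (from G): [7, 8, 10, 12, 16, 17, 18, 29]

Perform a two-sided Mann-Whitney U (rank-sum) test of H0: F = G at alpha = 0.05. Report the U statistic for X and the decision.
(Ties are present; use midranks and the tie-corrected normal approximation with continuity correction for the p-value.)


Step 1: Combine and sort all 15 observations; assign midranks.
sorted (value, group): (6,X), (7,Y), (8,Y), (10,X), (10,Y), (12,Y), (15,X), (16,Y), (17,Y), (18,Y), (20,X), (22,X), (25,X), (29,X), (29,Y)
ranks: 6->1, 7->2, 8->3, 10->4.5, 10->4.5, 12->6, 15->7, 16->8, 17->9, 18->10, 20->11, 22->12, 25->13, 29->14.5, 29->14.5
Step 2: Rank sum for X: R1 = 1 + 4.5 + 7 + 11 + 12 + 13 + 14.5 = 63.
Step 3: U_X = R1 - n1(n1+1)/2 = 63 - 7*8/2 = 63 - 28 = 35.
       U_Y = n1*n2 - U_X = 56 - 35 = 21.
Step 4: Ties are present, so use the tie-corrected normal approximation (with continuity correction) for the p-value.
Step 5: p-value = 0.451104; compare to alpha = 0.05. fail to reject H0.

U_X = 35, p = 0.451104, fail to reject H0 at alpha = 0.05.


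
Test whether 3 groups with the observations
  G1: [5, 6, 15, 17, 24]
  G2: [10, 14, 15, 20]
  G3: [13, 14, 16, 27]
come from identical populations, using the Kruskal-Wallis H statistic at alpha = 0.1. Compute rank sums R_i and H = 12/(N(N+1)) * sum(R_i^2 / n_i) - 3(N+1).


Step 1: Combine all N = 13 observations and assign midranks.
sorted (value, group, rank): (5,G1,1), (6,G1,2), (10,G2,3), (13,G3,4), (14,G2,5.5), (14,G3,5.5), (15,G1,7.5), (15,G2,7.5), (16,G3,9), (17,G1,10), (20,G2,11), (24,G1,12), (27,G3,13)
Step 2: Sum ranks within each group.
R_1 = 32.5 (n_1 = 5)
R_2 = 27 (n_2 = 4)
R_3 = 31.5 (n_3 = 4)
Step 3: H = 12/(N(N+1)) * sum(R_i^2/n_i) - 3(N+1)
     = 12/(13*14) * (32.5^2/5 + 27^2/4 + 31.5^2/4) - 3*14
     = 0.065934 * 641.562 - 42
     = 0.300824.
Step 4: Ties present; correction factor C = 1 - 12/(13^3 - 13) = 0.994505. Corrected H = 0.300824 / 0.994505 = 0.302486.
Step 5: Under H0, H ~ chi^2(2); p-value = 0.859639.
Step 6: alpha = 0.1. fail to reject H0.

H = 0.3025, df = 2, p = 0.859639, fail to reject H0.


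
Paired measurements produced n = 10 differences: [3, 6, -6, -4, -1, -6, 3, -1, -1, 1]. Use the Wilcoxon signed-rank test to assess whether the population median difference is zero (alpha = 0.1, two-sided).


Step 1: Drop any zero differences (none here) and take |d_i|.
|d| = [3, 6, 6, 4, 1, 6, 3, 1, 1, 1]
Step 2: Midrank |d_i| (ties get averaged ranks).
ranks: |3|->5.5, |6|->9, |6|->9, |4|->7, |1|->2.5, |6|->9, |3|->5.5, |1|->2.5, |1|->2.5, |1|->2.5
Step 3: Attach original signs; sum ranks with positive sign and with negative sign.
W+ = 5.5 + 9 + 5.5 + 2.5 = 22.5
W- = 9 + 7 + 2.5 + 9 + 2.5 + 2.5 = 32.5
(Check: W+ + W- = 55 should equal n(n+1)/2 = 55.)
Step 4: Test statistic W = min(W+, W-) = 22.5.
Step 5: Ties in |d|, so use the tie-corrected normal approximation.
        E[W] = n(n+1)/4 = 10*11/4 = 27.5.
        Tie groups: |d|=1 (t=4), |d|=3 (t=2), |d|=6 (t=3); sum(t^3 - t) = 90.
        Var[W] = n(n+1)(2n+1)/24 - sum(t^3-t)/48 = 2310/24 - 90/48 = 94.375.
        z = (W - E[W]) / sqrt(Var[W]) = (22.5 - 27.5) / 9.7147 = -0.5147.
        Two-sided p = 2*Phi(z) = 0.606773.
Step 6: alpha = 0.1. fail to reject H0.

W+ = 22.5, W- = 32.5, W = min = 22.5, p = 0.606773, fail to reject H0.


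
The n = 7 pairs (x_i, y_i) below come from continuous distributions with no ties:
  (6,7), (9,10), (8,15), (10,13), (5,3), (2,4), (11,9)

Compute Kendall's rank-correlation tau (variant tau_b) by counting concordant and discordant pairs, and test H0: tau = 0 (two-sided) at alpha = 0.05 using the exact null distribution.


Step 1: Enumerate the 21 unordered pairs (i,j) with i<j and classify each by sign(x_j-x_i) * sign(y_j-y_i).
  (1,2):dx=+3,dy=+3->C; (1,3):dx=+2,dy=+8->C; (1,4):dx=+4,dy=+6->C; (1,5):dx=-1,dy=-4->C
  (1,6):dx=-4,dy=-3->C; (1,7):dx=+5,dy=+2->C; (2,3):dx=-1,dy=+5->D; (2,4):dx=+1,dy=+3->C
  (2,5):dx=-4,dy=-7->C; (2,6):dx=-7,dy=-6->C; (2,7):dx=+2,dy=-1->D; (3,4):dx=+2,dy=-2->D
  (3,5):dx=-3,dy=-12->C; (3,6):dx=-6,dy=-11->C; (3,7):dx=+3,dy=-6->D; (4,5):dx=-5,dy=-10->C
  (4,6):dx=-8,dy=-9->C; (4,7):dx=+1,dy=-4->D; (5,6):dx=-3,dy=+1->D; (5,7):dx=+6,dy=+6->C
  (6,7):dx=+9,dy=+5->C
Step 2: C = 15, D = 6, total pairs = 21.
Step 3: tau = (C - D)/(n(n-1)/2) = (15 - 6)/21 = 0.428571.
Step 4: Exact two-sided p-value (enumerate n! = 5040 permutations of y under H0): p = 0.238889.
Step 5: alpha = 0.05. fail to reject H0.

tau_b = 0.4286 (C=15, D=6), p = 0.238889, fail to reject H0.


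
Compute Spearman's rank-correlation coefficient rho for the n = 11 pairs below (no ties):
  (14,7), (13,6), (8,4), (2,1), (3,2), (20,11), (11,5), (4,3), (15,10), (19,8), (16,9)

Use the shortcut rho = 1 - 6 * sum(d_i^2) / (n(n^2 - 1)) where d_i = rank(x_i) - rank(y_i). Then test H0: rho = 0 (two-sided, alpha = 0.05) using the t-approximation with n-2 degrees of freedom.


Step 1: Rank x and y separately (midranks; no ties here).
rank(x): 14->7, 13->6, 8->4, 2->1, 3->2, 20->11, 11->5, 4->3, 15->8, 19->10, 16->9
rank(y): 7->7, 6->6, 4->4, 1->1, 2->2, 11->11, 5->5, 3->3, 10->10, 8->8, 9->9
Step 2: d_i = R_x(i) - R_y(i); compute d_i^2.
  (7-7)^2=0, (6-6)^2=0, (4-4)^2=0, (1-1)^2=0, (2-2)^2=0, (11-11)^2=0, (5-5)^2=0, (3-3)^2=0, (8-10)^2=4, (10-8)^2=4, (9-9)^2=0
sum(d^2) = 8.
Step 3: rho = 1 - 6*8 / (11*(11^2 - 1)) = 1 - 48/1320 = 0.963636.
Step 4: Under H0, t = rho * sqrt((n-2)/(1-rho^2)) = 10.8186 ~ t(9).
Step 5: Two-sided p-value from the t-distribution with 9 df = 0.000002.
Step 6: alpha = 0.05. reject H0.

rho = 0.9636, p = 0.000002, reject H0 at alpha = 0.05.


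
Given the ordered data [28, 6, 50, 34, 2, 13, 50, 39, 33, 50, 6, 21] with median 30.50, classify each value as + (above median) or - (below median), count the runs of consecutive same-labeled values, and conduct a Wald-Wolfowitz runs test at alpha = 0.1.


Step 1: Compute median = 30.50; label A = above, B = below.
Labels in order: BBAABBAAAABB  (n_A = 6, n_B = 6)
Step 2: Count runs R = 5.
Step 3: Under H0 (random ordering), E[R] = 2*n_A*n_B/(n_A+n_B) + 1 = 2*6*6/12 + 1 = 7.0000.
        Var[R] = 2*n_A*n_B*(2*n_A*n_B - n_A - n_B) / ((n_A+n_B)^2 * (n_A+n_B-1)) = 4320/1584 = 2.7273.
        SD[R] = 1.6514.
Step 4: Continuity-corrected z = (R + 0.5 - E[R]) / SD[R] = (5 + 0.5 - 7.0000) / 1.6514 = -0.9083.
Step 5: Two-sided p-value via normal approximation = 2*(1 - Phi(|z|)) = 0.363722.
Step 6: alpha = 0.1. fail to reject H0.

R = 5, z = -0.9083, p = 0.363722, fail to reject H0.


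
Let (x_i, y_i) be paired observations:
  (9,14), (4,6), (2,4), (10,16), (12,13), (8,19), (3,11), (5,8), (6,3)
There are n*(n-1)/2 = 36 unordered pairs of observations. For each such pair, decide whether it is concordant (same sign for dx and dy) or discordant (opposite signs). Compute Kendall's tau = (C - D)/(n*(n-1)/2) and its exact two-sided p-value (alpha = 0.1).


Step 1: Enumerate the 36 unordered pairs (i,j) with i<j and classify each by sign(x_j-x_i) * sign(y_j-y_i).
  (1,2):dx=-5,dy=-8->C; (1,3):dx=-7,dy=-10->C; (1,4):dx=+1,dy=+2->C; (1,5):dx=+3,dy=-1->D
  (1,6):dx=-1,dy=+5->D; (1,7):dx=-6,dy=-3->C; (1,8):dx=-4,dy=-6->C; (1,9):dx=-3,dy=-11->C
  (2,3):dx=-2,dy=-2->C; (2,4):dx=+6,dy=+10->C; (2,5):dx=+8,dy=+7->C; (2,6):dx=+4,dy=+13->C
  (2,7):dx=-1,dy=+5->D; (2,8):dx=+1,dy=+2->C; (2,9):dx=+2,dy=-3->D; (3,4):dx=+8,dy=+12->C
  (3,5):dx=+10,dy=+9->C; (3,6):dx=+6,dy=+15->C; (3,7):dx=+1,dy=+7->C; (3,8):dx=+3,dy=+4->C
  (3,9):dx=+4,dy=-1->D; (4,5):dx=+2,dy=-3->D; (4,6):dx=-2,dy=+3->D; (4,7):dx=-7,dy=-5->C
  (4,8):dx=-5,dy=-8->C; (4,9):dx=-4,dy=-13->C; (5,6):dx=-4,dy=+6->D; (5,7):dx=-9,dy=-2->C
  (5,8):dx=-7,dy=-5->C; (5,9):dx=-6,dy=-10->C; (6,7):dx=-5,dy=-8->C; (6,8):dx=-3,dy=-11->C
  (6,9):dx=-2,dy=-16->C; (7,8):dx=+2,dy=-3->D; (7,9):dx=+3,dy=-8->D; (8,9):dx=+1,dy=-5->D
Step 2: C = 25, D = 11, total pairs = 36.
Step 3: tau = (C - D)/(n(n-1)/2) = (25 - 11)/36 = 0.388889.
Step 4: Exact two-sided p-value (enumerate n! = 362880 permutations of y under H0): p = 0.180181.
Step 5: alpha = 0.1. fail to reject H0.

tau_b = 0.3889 (C=25, D=11), p = 0.180181, fail to reject H0.
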